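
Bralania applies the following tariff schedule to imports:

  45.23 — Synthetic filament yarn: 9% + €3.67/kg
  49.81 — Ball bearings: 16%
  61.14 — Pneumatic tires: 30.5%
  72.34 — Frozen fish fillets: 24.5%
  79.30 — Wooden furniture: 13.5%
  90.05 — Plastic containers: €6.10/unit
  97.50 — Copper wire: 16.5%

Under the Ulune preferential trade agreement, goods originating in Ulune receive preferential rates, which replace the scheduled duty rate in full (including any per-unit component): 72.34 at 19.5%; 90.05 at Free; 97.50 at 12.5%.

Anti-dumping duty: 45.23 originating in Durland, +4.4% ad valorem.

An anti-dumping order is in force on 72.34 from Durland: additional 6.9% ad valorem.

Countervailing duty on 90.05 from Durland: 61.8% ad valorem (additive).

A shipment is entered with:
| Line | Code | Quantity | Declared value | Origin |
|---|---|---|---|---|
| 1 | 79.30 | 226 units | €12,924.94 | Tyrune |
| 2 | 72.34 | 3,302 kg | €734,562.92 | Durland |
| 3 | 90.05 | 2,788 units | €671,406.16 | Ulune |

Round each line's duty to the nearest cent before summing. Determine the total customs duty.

€232,397.63

Line 1 (79.30, Tyrune, 226 units, €12,924.94):
Base rate for 79.30 is 13.5%.
Duty = €12,924.94 × 13.5% = €1,744.87.
Line 2 (72.34, Durland, 3,302 kg, €734,562.92):
Base rate for 72.34 is 24.5%.
72.34 has an FTA preferential rate, but origin Durland is not Ulune; base rate stands.
Additional duty on 72.34 from Durland: +6.9%. Applied ad valorem rate: 24.5% + 6.9% = 31.4%.
Duty = €734,562.92 × 31.4% = €230,652.76.
Line 3 (90.05, Ulune, 2,788 units, €671,406.16):
Base rate for 90.05 is €6.10/unit.
Origin Ulune qualifies under the Bralania–Ulune agreement and 90.05 is covered: preferential rate Free applies instead.
The additional-duty order on 90.05 targets Durland, not Ulune; it does not apply.
Duty = €671,406.16 × 0% = €0.00.
Total = €1,744.87 + €230,652.76 + €0.00 = €232,397.63.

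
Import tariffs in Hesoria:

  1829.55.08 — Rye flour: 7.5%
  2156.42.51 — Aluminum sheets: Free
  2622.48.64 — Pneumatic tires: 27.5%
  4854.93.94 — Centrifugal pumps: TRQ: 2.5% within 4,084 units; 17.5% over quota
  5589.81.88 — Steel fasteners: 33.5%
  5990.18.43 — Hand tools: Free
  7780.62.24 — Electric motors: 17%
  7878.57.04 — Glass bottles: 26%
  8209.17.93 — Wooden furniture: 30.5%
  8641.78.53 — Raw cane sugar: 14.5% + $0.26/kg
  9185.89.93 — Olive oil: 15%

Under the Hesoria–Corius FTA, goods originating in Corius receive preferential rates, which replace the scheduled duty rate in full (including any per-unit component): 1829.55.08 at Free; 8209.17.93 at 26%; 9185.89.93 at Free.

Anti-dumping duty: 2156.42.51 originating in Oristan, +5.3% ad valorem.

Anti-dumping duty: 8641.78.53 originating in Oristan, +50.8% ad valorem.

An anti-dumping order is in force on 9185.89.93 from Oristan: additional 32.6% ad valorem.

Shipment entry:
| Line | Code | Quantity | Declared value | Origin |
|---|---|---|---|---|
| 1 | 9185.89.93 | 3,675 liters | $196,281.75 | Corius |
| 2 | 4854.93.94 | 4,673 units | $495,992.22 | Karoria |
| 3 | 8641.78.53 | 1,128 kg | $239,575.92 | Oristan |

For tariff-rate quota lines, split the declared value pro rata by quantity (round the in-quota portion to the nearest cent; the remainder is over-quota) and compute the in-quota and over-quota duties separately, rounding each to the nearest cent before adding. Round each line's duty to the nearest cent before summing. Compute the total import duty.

$178,513.63

Line 1 (9185.89.93, Corius, 3,675 liters, $196,281.75):
Base rate for 9185.89.93 is 15%.
Origin Corius qualifies under the Hesoria–Corius agreement and 9185.89.93 is covered: preferential rate Free applies instead.
The additional-duty order on 9185.89.93 targets Oristan, not Corius; it does not apply.
Duty = $196,281.75 × 0% = $0.00.
Line 2 (4854.93.94, Karoria, 4,673 units, $495,992.22):
Code 4854.93.94 is under a tariff-rate quota (threshold 4,084 units). In-quota: 4,084 units at 2.5%; over-quota: 589 units at 17.5%.
Pro-rata value split: in-quota = $495,992.22 × 4,084/4,673 = $433,475.76; over-quota = $495,992.22 − $433,475.76 = $62,516.46.
In-quota duty = $433,475.76 × 2.5% = $10,836.89. Over-quota duty = $62,516.46 × 17.5% = $10,940.38.
Line duty = $10,836.89 + $10,940.38 = $21,777.27.
Line 3 (8641.78.53, Oristan, 1,128 kg, $239,575.92):
Base rate for 8641.78.53 is 14.5% + $0.26/kg.
Additional duty on 8641.78.53 from Oristan: +50.8%. Applied ad valorem rate: 14.5% + 50.8% = 65.3%.
Duty = $239,575.92 × 65.3% + 1,128 × $0.26 = $156,736.36.
Total = $0.00 + $21,777.27 + $156,736.36 = $178,513.63.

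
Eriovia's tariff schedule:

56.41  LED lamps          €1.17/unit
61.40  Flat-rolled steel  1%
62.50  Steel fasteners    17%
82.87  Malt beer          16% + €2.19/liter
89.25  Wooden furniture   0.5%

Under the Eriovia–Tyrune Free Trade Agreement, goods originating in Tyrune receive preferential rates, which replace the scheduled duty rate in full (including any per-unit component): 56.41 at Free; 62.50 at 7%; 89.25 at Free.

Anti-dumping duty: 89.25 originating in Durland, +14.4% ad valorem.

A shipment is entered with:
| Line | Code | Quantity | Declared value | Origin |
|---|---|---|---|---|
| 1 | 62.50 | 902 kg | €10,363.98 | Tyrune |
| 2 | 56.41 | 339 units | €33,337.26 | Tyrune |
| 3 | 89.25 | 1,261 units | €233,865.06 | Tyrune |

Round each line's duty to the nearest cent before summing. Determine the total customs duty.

Line 1 (62.50, Tyrune, 902 kg, €10,363.98):
Base rate for 62.50 is 17%.
Origin Tyrune qualifies under the Eriovia–Tyrune agreement and 62.50 is covered: preferential rate 7% applies instead.
Duty = €10,363.98 × 7% = €725.48.
Line 2 (56.41, Tyrune, 339 units, €33,337.26):
Base rate for 56.41 is €1.17/unit.
Origin Tyrune qualifies under the Eriovia–Tyrune agreement and 56.41 is covered: preferential rate Free applies instead.
Duty = €33,337.26 × 0% = €0.00.
Line 3 (89.25, Tyrune, 1,261 units, €233,865.06):
Base rate for 89.25 is 0.5%.
Origin Tyrune qualifies under the Eriovia–Tyrune agreement and 89.25 is covered: preferential rate Free applies instead.
The additional-duty order on 89.25 targets Durland, not Tyrune; it does not apply.
Duty = €233,865.06 × 0% = €0.00.
Total = €725.48 + €0.00 + €0.00 = €725.48.

€725.48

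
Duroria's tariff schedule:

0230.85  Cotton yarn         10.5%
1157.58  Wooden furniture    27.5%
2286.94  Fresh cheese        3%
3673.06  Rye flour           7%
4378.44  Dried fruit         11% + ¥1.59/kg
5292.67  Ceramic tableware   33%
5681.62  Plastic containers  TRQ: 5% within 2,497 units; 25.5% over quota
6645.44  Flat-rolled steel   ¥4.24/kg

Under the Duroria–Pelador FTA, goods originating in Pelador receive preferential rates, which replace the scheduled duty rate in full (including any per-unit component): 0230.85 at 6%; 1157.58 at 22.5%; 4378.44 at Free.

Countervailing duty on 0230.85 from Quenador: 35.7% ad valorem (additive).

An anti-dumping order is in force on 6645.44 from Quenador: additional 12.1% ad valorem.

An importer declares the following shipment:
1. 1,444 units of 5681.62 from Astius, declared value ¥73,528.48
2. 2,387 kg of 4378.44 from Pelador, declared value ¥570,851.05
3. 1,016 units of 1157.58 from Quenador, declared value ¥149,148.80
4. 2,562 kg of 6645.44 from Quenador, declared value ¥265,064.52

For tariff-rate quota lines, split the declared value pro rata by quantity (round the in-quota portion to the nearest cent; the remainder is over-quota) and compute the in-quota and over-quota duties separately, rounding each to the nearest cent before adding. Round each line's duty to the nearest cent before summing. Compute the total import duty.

Line 1 (5681.62, Astius, 1,444 units, ¥73,528.48):
Code 5681.62 is under a tariff-rate quota (threshold 2,497 units). Quantity 1,444 units is within the quota, so the in-quota rate 5% applies to the full value.
Duty = ¥73,528.48 × 5% = ¥3,676.42.
Line 2 (4378.44, Pelador, 2,387 kg, ¥570,851.05):
Base rate for 4378.44 is 11% + ¥1.59/kg.
Origin Pelador qualifies under the Duroria–Pelador agreement and 4378.44 is covered: preferential rate Free applies instead.
Duty = ¥570,851.05 × 0% = ¥0.00.
Line 3 (1157.58, Quenador, 1,016 units, ¥149,148.80):
Base rate for 1157.58 is 27.5%.
1157.58 has an FTA preferential rate, but origin Quenador is not Pelador; base rate stands.
Duty = ¥149,148.80 × 27.5% = ¥41,015.92.
Line 4 (6645.44, Quenador, 2,562 kg, ¥265,064.52):
Base rate for 6645.44 is ¥4.24/kg.
Additional duty on 6645.44 from Quenador: +12.1% ad valorem. Applied ad valorem rate = 12.1%.
Duty = ¥265,064.52 × 12.1% + 2,562 × ¥4.24 = ¥42,935.69.
Total = ¥3,676.42 + ¥0.00 + ¥41,015.92 + ¥42,935.69 = ¥87,628.03.

¥87,628.03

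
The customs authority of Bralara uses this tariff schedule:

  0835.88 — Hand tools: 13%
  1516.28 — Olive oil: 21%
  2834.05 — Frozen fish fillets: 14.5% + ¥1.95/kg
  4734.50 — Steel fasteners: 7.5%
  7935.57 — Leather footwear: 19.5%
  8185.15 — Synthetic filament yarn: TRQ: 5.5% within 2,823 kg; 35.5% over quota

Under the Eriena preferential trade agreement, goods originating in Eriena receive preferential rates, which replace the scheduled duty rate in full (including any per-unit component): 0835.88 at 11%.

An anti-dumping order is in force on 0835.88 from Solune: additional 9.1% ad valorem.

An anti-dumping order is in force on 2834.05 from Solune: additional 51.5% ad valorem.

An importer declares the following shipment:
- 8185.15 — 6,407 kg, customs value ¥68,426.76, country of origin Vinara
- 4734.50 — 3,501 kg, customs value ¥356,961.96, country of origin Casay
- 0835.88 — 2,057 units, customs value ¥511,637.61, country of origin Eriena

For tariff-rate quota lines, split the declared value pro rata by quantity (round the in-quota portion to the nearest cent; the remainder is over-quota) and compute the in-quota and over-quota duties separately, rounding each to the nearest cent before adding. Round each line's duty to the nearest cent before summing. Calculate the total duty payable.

¥98,298.90

Line 1 (8185.15, Vinara, 6,407 kg, ¥68,426.76):
Code 8185.15 is under a tariff-rate quota (threshold 2,823 kg). In-quota: 2,823 kg at 5.5%; over-quota: 3,584 kg at 35.5%.
Pro-rata value split: in-quota = ¥68,426.76 × 2,823/6,407 = ¥30,149.64; over-quota = ¥68,426.76 − ¥30,149.64 = ¥38,277.12.
In-quota duty = ¥30,149.64 × 5.5% = ¥1,658.23. Over-quota duty = ¥38,277.12 × 35.5% = ¥13,588.38.
Line duty = ¥1,658.23 + ¥13,588.38 = ¥15,246.61.
Line 2 (4734.50, Casay, 3,501 kg, ¥356,961.96):
Base rate for 4734.50 is 7.5%.
Duty = ¥356,961.96 × 7.5% = ¥26,772.15.
Line 3 (0835.88, Eriena, 2,057 units, ¥511,637.61):
Base rate for 0835.88 is 13%.
Origin Eriena qualifies under the Bralara–Eriena agreement and 0835.88 is covered: preferential rate 11% applies instead.
The additional-duty order on 0835.88 targets Solune, not Eriena; it does not apply.
Duty = ¥511,637.61 × 11% = ¥56,280.14.
Total = ¥15,246.61 + ¥26,772.15 + ¥56,280.14 = ¥98,298.90.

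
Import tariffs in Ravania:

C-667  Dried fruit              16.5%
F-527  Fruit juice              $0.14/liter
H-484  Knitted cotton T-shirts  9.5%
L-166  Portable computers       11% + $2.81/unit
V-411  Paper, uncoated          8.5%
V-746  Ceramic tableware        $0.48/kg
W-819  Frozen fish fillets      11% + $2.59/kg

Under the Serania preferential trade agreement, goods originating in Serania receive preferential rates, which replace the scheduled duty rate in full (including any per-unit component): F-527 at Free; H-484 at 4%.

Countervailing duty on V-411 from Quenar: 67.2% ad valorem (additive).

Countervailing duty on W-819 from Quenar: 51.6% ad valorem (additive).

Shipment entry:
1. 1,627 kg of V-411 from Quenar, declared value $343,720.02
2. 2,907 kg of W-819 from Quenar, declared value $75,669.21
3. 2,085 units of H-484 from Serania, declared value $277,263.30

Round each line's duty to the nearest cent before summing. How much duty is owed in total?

$326,184.65

Line 1 (V-411, Quenar, 1,627 kg, $343,720.02):
Base rate for V-411 is 8.5%.
Additional duty on V-411 from Quenar: +67.2%. Applied ad valorem rate: 8.5% + 67.2% = 75.7%.
Duty = $343,720.02 × 75.7% = $260,196.06.
Line 2 (W-819, Quenar, 2,907 kg, $75,669.21):
Base rate for W-819 is 11% + $2.59/kg.
Additional duty on W-819 from Quenar: +51.6%. Applied ad valorem rate: 11% + 51.6% = 62.6%.
Duty = $75,669.21 × 62.6% + 2,907 × $2.59 = $54,898.06.
Line 3 (H-484, Serania, 2,085 units, $277,263.30):
Base rate for H-484 is 9.5%.
Origin Serania qualifies under the Ravania–Serania agreement and H-484 is covered: preferential rate 4% applies instead.
Duty = $277,263.30 × 4% = $11,090.53.
Total = $260,196.06 + $54,898.06 + $11,090.53 = $326,184.65.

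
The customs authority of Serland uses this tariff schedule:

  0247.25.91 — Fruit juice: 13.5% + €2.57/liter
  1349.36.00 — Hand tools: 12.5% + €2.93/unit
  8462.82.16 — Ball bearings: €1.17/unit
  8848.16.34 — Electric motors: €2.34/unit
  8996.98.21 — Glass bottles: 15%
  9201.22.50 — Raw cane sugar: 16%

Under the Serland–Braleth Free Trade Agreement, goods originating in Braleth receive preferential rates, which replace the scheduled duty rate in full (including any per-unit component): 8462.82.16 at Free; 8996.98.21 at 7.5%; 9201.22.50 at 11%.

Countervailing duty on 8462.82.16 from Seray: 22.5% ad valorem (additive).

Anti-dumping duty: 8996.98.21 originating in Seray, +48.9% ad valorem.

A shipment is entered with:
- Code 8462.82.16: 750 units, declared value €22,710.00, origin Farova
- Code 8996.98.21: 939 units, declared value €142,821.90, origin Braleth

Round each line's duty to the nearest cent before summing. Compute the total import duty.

Line 1 (8462.82.16, Farova, 750 units, €22,710.00):
Base rate for 8462.82.16 is €1.17/unit.
8462.82.16 has an FTA preferential rate, but origin Farova is not Braleth; base rate stands.
The additional-duty order on 8462.82.16 targets Seray, not Farova; it does not apply.
Duty = 750 × €1.17 = €877.50.
Line 2 (8996.98.21, Braleth, 939 units, €142,821.90):
Base rate for 8996.98.21 is 15%.
Origin Braleth qualifies under the Serland–Braleth agreement and 8996.98.21 is covered: preferential rate 7.5% applies instead.
The additional-duty order on 8996.98.21 targets Seray, not Braleth; it does not apply.
Duty = €142,821.90 × 7.5% = €10,711.64.
Total = €877.50 + €10,711.64 = €11,589.14.

€11,589.14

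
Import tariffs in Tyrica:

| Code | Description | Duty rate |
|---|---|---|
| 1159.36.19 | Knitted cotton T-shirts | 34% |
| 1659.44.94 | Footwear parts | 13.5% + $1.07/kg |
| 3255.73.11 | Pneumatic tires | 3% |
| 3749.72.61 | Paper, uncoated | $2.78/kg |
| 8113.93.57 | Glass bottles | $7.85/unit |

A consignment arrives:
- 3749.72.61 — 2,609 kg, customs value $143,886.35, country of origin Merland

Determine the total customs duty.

Line 1 (3749.72.61, Merland, 2,609 kg, $143,886.35):
Base rate for 3749.72.61 is $2.78/kg.
Duty = 2,609 × $2.78 = $7,253.02.

$7,253.02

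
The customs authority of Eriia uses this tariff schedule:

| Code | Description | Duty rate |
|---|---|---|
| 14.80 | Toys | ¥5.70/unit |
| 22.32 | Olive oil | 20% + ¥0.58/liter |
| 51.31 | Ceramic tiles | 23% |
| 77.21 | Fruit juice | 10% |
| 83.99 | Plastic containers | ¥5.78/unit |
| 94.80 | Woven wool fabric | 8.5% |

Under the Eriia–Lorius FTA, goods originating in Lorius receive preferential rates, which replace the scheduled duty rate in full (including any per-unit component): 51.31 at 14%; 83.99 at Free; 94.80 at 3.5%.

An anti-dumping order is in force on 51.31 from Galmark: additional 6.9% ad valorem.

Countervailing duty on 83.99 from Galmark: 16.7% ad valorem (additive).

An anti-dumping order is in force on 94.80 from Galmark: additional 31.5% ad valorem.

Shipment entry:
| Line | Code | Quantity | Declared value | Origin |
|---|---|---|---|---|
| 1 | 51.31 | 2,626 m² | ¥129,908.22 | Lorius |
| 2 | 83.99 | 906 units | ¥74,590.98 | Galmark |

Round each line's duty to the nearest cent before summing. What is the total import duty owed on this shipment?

¥35,880.52

Line 1 (51.31, Lorius, 2,626 m², ¥129,908.22):
Base rate for 51.31 is 23%.
Origin Lorius qualifies under the Eriia–Lorius agreement and 51.31 is covered: preferential rate 14% applies instead.
The additional-duty order on 51.31 targets Galmark, not Lorius; it does not apply.
Duty = ¥129,908.22 × 14% = ¥18,187.15.
Line 2 (83.99, Galmark, 906 units, ¥74,590.98):
Base rate for 83.99 is ¥5.78/unit.
83.99 has an FTA preferential rate, but origin Galmark is not Lorius; base rate stands.
Additional duty on 83.99 from Galmark: +16.7% ad valorem. Applied ad valorem rate = 16.7%.
Duty = ¥74,590.98 × 16.7% + 906 × ¥5.78 = ¥17,693.37.
Total = ¥18,187.15 + ¥17,693.37 = ¥35,880.52.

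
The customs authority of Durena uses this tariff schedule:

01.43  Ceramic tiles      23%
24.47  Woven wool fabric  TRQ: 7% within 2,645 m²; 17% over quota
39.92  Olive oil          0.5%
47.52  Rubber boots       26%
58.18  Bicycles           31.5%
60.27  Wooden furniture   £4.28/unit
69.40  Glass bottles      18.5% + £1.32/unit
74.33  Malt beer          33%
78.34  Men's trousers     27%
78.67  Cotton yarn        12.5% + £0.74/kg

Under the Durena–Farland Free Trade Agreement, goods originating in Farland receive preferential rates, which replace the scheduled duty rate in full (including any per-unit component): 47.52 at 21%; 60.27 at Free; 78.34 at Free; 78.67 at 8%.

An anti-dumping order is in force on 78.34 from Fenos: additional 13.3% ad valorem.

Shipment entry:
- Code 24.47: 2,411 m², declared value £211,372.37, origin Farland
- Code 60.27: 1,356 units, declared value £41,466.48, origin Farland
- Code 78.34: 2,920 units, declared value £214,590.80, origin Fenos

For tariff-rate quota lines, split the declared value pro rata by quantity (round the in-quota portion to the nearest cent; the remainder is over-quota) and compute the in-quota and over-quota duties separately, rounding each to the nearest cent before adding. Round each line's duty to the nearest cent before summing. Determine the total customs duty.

Line 1 (24.47, Farland, 2,411 m², £211,372.37):
Code 24.47 is under a tariff-rate quota (threshold 2,645 m²). Quantity 2,411 m² is within the quota, so the in-quota rate 7% applies to the full value.
Duty = £211,372.37 × 7% = £14,796.07.
Line 2 (60.27, Farland, 1,356 units, £41,466.48):
Base rate for 60.27 is £4.28/unit.
Origin Farland qualifies under the Durena–Farland agreement and 60.27 is covered: preferential rate Free applies instead.
Duty = £41,466.48 × 0% = £0.00.
Line 3 (78.34, Fenos, 2,920 units, £214,590.80):
Base rate for 78.34 is 27%.
78.34 has an FTA preferential rate, but origin Fenos is not Farland; base rate stands.
Additional duty on 78.34 from Fenos: +13.3%. Applied ad valorem rate: 27% + 13.3% = 40.3%.
Duty = £214,590.80 × 40.3% = £86,480.09.
Total = £14,796.07 + £0.00 + £86,480.09 = £101,276.16.

£101,276.16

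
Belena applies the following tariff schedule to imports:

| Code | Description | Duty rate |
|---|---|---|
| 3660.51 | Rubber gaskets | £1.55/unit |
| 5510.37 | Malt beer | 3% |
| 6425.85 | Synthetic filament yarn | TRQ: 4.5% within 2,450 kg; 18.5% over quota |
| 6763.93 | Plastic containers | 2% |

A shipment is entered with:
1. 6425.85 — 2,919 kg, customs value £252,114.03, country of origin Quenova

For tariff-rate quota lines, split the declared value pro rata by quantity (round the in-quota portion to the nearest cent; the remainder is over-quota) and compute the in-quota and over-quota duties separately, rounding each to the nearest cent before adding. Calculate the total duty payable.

Line 1 (6425.85, Quenova, 2,919 kg, £252,114.03):
Code 6425.85 is under a tariff-rate quota (threshold 2,450 kg). In-quota: 2,450 kg at 4.5%; over-quota: 469 kg at 18.5%.
Pro-rata value split: in-quota = £252,114.03 × 2,450/2,919 = £211,606.50; over-quota = £252,114.03 − £211,606.50 = £40,507.53.
In-quota duty = £211,606.50 × 4.5% = £9,522.29. Over-quota duty = £40,507.53 × 18.5% = £7,493.89.
Line duty = £9,522.29 + £7,493.89 = £17,016.18.

£17,016.18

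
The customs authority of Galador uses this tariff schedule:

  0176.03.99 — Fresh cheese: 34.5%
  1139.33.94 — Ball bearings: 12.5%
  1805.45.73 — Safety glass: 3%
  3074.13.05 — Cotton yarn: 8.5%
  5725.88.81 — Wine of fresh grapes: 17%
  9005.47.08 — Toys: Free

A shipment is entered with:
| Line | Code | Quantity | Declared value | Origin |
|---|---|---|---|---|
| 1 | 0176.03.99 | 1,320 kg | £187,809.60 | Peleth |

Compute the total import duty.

Line 1 (0176.03.99, Peleth, 1,320 kg, £187,809.60):
Base rate for 0176.03.99 is 34.5%.
Duty = £187,809.60 × 34.5% = £64,794.31.

£64,794.31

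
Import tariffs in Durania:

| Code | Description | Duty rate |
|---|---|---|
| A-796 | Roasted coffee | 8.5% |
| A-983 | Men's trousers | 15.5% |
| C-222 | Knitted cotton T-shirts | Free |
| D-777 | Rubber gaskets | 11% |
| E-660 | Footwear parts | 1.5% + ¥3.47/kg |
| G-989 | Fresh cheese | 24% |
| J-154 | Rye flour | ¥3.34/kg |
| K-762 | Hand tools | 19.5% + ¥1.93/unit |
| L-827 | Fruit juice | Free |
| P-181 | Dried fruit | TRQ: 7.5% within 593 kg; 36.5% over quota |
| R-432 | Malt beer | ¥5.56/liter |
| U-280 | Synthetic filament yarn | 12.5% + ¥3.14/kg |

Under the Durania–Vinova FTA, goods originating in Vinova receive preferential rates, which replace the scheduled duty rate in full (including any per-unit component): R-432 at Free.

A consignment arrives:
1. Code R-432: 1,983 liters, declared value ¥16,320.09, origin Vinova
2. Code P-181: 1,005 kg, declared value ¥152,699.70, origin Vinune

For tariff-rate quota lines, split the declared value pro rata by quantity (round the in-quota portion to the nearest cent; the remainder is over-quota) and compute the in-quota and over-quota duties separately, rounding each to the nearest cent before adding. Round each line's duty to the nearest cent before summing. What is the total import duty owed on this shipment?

Line 1 (R-432, Vinova, 1,983 liters, ¥16,320.09):
Base rate for R-432 is ¥5.56/liter.
Origin Vinova qualifies under the Durania–Vinova agreement and R-432 is covered: preferential rate Free applies instead.
Duty = ¥16,320.09 × 0% = ¥0.00.
Line 2 (P-181, Vinune, 1,005 kg, ¥152,699.70):
Code P-181 is under a tariff-rate quota (threshold 593 kg). In-quota: 593 kg at 7.5%; over-quota: 412 kg at 36.5%.
Pro-rata value split: in-quota = ¥152,699.70 × 593/1,005 = ¥90,100.42; over-quota = ¥152,699.70 − ¥90,100.42 = ¥62,599.28.
In-quota duty = ¥90,100.42 × 7.5% = ¥6,757.53. Over-quota duty = ¥62,599.28 × 36.5% = ¥22,848.74.
Line duty = ¥6,757.53 + ¥22,848.74 = ¥29,606.27.
Total = ¥0.00 + ¥29,606.27 = ¥29,606.27.

¥29,606.27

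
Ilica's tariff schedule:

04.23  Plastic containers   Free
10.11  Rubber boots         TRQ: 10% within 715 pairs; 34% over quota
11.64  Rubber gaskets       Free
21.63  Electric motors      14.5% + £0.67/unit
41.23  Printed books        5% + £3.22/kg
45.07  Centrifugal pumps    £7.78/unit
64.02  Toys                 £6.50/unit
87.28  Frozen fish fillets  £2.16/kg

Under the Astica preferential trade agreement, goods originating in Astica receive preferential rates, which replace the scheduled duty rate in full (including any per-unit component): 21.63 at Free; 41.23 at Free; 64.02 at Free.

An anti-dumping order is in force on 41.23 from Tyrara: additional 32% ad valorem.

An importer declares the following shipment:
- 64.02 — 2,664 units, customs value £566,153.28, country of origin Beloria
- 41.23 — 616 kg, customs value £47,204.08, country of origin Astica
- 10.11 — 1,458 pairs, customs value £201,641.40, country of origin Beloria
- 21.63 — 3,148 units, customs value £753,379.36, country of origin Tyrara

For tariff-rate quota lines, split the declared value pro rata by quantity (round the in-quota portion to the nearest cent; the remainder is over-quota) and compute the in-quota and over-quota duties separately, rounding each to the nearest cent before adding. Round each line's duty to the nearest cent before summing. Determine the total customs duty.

£173,490.97

Line 1 (64.02, Beloria, 2,664 units, £566,153.28):
Base rate for 64.02 is £6.50/unit.
64.02 has an FTA preferential rate, but origin Beloria is not Astica; base rate stands.
Duty = 2,664 × £6.50 = £17,316.00.
Line 2 (41.23, Astica, 616 kg, £47,204.08):
Base rate for 41.23 is 5% + £3.22/kg.
Origin Astica qualifies under the Ilica–Astica agreement and 41.23 is covered: preferential rate Free applies instead.
The additional-duty order on 41.23 targets Tyrara, not Astica; it does not apply.
Duty = £47,204.08 × 0% = £0.00.
Line 3 (10.11, Beloria, 1,458 pairs, £201,641.40):
Code 10.11 is under a tariff-rate quota (threshold 715 pairs). In-quota: 715 pairs at 10%; over-quota: 743 pairs at 34%.
Pro-rata value split: in-quota = £201,641.40 × 715/1,458 = £98,884.50; over-quota = £201,641.40 − £98,884.50 = £102,756.90.
In-quota duty = £98,884.50 × 10% = £9,888.45. Over-quota duty = £102,756.90 × 34% = £34,937.35.
Line duty = £9,888.45 + £34,937.35 = £44,825.80.
Line 4 (21.63, Tyrara, 3,148 units, £753,379.36):
Base rate for 21.63 is 14.5% + £0.67/unit.
21.63 has an FTA preferential rate, but origin Tyrara is not Astica; base rate stands.
Duty = £753,379.36 × 14.5% + 3,148 × £0.67 = £111,349.17.
Total = £17,316.00 + £0.00 + £44,825.80 + £111,349.17 = £173,490.97.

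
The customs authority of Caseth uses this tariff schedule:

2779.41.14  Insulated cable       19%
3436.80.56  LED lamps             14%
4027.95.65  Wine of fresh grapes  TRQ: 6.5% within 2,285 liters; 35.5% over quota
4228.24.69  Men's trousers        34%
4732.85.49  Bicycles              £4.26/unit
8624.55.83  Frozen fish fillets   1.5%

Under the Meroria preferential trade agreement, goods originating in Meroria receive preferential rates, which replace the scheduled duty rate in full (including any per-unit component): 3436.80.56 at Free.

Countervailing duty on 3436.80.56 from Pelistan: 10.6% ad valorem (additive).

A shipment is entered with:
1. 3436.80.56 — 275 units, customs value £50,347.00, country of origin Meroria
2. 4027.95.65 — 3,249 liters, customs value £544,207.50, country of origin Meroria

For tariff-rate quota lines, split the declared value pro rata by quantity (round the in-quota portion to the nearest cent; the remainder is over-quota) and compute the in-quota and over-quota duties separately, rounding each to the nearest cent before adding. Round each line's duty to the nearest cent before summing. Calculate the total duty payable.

Line 1 (3436.80.56, Meroria, 275 units, £50,347.00):
Base rate for 3436.80.56 is 14%.
Origin Meroria qualifies under the Caseth–Meroria agreement and 3436.80.56 is covered: preferential rate Free applies instead.
The additional-duty order on 3436.80.56 targets Pelistan, not Meroria; it does not apply.
Duty = £50,347.00 × 0% = £0.00.
Line 2 (4027.95.65, Meroria, 3,249 liters, £544,207.50):
Code 4027.95.65 is under a tariff-rate quota (threshold 2,285 liters). In-quota: 2,285 liters at 6.5%; over-quota: 964 liters at 35.5%.
Pro-rata value split: in-quota = £544,207.50 × 2,285/3,249 = £382,737.50; over-quota = £544,207.50 − £382,737.50 = £161,470.00.
In-quota duty = £382,737.50 × 6.5% = £24,877.94. Over-quota duty = £161,470.00 × 35.5% = £57,321.85.
Line duty = £24,877.94 + £57,321.85 = £82,199.79.
Total = £0.00 + £82,199.79 = £82,199.79.

£82,199.79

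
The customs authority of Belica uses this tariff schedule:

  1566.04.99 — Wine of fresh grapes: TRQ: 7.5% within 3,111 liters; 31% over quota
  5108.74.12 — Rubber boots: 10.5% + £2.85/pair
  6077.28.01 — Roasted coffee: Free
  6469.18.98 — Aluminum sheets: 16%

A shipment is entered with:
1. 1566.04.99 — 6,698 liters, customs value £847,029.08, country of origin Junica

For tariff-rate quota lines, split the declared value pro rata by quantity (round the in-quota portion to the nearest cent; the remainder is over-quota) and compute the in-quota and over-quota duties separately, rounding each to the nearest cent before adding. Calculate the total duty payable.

Line 1 (1566.04.99, Junica, 6,698 liters, £847,029.08):
Code 1566.04.99 is under a tariff-rate quota (threshold 3,111 liters). In-quota: 3,111 liters at 7.5%; over-quota: 3,587 liters at 31%.
Pro-rata value split: in-quota = £847,029.08 × 3,111/6,698 = £393,417.06; over-quota = £847,029.08 − £393,417.06 = £453,612.02.
In-quota duty = £393,417.06 × 7.5% = £29,506.28. Over-quota duty = £453,612.02 × 31% = £140,619.73.
Line duty = £29,506.28 + £140,619.73 = £170,126.01.

£170,126.01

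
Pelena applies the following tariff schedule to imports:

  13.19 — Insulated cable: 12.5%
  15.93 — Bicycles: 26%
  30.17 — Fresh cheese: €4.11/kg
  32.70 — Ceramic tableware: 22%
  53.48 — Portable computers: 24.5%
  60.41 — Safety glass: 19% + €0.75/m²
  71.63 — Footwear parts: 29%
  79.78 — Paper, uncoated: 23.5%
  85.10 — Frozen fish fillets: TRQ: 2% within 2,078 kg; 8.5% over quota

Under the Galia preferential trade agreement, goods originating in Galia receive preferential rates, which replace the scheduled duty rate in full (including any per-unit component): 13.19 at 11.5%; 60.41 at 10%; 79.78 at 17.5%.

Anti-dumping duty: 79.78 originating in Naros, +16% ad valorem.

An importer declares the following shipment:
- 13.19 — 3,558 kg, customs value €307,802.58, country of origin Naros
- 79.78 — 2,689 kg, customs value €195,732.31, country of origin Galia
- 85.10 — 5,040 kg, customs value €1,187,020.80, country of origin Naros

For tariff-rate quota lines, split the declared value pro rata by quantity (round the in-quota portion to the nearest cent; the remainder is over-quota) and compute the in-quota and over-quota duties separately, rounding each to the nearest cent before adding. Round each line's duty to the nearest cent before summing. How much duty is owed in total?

€141,813.55

Line 1 (13.19, Naros, 3,558 kg, €307,802.58):
Base rate for 13.19 is 12.5%.
13.19 has an FTA preferential rate, but origin Naros is not Galia; base rate stands.
Duty = €307,802.58 × 12.5% = €38,475.32.
Line 2 (79.78, Galia, 2,689 kg, €195,732.31):
Base rate for 79.78 is 23.5%.
Origin Galia qualifies under the Pelena–Galia agreement and 79.78 is covered: preferential rate 17.5% applies instead.
The additional-duty order on 79.78 targets Naros, not Galia; it does not apply.
Duty = €195,732.31 × 17.5% = €34,253.15.
Line 3 (85.10, Naros, 5,040 kg, €1,187,020.80):
Code 85.10 is under a tariff-rate quota (threshold 2,078 kg). In-quota: 2,078 kg at 2%; over-quota: 2,962 kg at 8.5%.
Pro-rata value split: in-quota = €1,187,020.80 × 2,078/5,040 = €489,410.56; over-quota = €1,187,020.80 − €489,410.56 = €697,610.24.
In-quota duty = €489,410.56 × 2% = €9,788.21. Over-quota duty = €697,610.24 × 8.5% = €59,296.87.
Line duty = €9,788.21 + €59,296.87 = €69,085.08.
Total = €38,475.32 + €34,253.15 + €69,085.08 = €141,813.55.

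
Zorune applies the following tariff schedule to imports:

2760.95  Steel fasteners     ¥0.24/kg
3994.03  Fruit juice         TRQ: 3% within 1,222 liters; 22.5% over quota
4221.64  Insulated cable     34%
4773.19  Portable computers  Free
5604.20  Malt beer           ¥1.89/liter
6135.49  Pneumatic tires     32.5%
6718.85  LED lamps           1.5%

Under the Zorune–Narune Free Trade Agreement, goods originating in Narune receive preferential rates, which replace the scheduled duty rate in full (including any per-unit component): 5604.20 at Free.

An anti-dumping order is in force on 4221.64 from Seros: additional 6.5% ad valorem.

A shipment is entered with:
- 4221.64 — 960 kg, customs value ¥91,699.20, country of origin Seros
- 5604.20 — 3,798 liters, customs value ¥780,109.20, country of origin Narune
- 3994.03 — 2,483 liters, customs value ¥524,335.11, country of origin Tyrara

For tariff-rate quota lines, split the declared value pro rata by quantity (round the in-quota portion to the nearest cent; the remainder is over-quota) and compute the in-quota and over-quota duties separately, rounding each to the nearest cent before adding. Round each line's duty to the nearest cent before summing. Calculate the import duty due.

Line 1 (4221.64, Seros, 960 kg, ¥91,699.20):
Base rate for 4221.64 is 34%.
Additional duty on 4221.64 from Seros: +6.5%. Applied ad valorem rate: 34% + 6.5% = 40.5%.
Duty = ¥91,699.20 × 40.5% = ¥37,138.18.
Line 2 (5604.20, Narune, 3,798 liters, ¥780,109.20):
Base rate for 5604.20 is ¥1.89/liter.
Origin Narune qualifies under the Zorune–Narune agreement and 5604.20 is covered: preferential rate Free applies instead.
Duty = ¥780,109.20 × 0% = ¥0.00.
Line 3 (3994.03, Tyrara, 2,483 liters, ¥524,335.11):
Code 3994.03 is under a tariff-rate quota (threshold 1,222 liters). In-quota: 1,222 liters at 3%; over-quota: 1,261 liters at 22.5%.
Pro-rata value split: in-quota = ¥524,335.11 × 1,222/2,483 = ¥258,049.74; over-quota = ¥524,335.11 − ¥258,049.74 = ¥266,285.37.
In-quota duty = ¥258,049.74 × 3% = ¥7,741.49. Over-quota duty = ¥266,285.37 × 22.5% = ¥59,914.21.
Line duty = ¥7,741.49 + ¥59,914.21 = ¥67,655.70.
Total = ¥37,138.18 + ¥0.00 + ¥67,655.70 = ¥104,793.88.

¥104,793.88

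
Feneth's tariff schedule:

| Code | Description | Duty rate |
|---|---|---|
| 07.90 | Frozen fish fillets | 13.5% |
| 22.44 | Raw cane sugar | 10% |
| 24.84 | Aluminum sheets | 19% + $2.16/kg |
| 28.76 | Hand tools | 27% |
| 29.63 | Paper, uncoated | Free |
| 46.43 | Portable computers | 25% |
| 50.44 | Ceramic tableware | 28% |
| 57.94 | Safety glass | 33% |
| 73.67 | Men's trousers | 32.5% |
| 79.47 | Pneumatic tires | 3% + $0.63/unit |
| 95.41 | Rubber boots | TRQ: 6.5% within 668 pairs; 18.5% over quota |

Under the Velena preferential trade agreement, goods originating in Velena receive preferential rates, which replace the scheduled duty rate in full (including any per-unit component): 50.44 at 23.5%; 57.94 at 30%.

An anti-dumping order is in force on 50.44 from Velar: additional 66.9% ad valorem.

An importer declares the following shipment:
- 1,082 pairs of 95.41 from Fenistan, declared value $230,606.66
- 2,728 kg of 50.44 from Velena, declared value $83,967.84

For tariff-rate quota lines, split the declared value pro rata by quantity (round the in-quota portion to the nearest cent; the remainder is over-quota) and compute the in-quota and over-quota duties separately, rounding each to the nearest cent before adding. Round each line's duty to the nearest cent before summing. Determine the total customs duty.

Line 1 (95.41, Fenistan, 1,082 pairs, $230,606.66):
Code 95.41 is under a tariff-rate quota (threshold 668 pairs). In-quota: 668 pairs at 6.5%; over-quota: 414 pairs at 18.5%.
Pro-rata value split: in-quota = $230,606.66 × 668/1,082 = $142,370.84; over-quota = $230,606.66 − $142,370.84 = $88,235.82.
In-quota duty = $142,370.84 × 6.5% = $9,254.10. Over-quota duty = $88,235.82 × 18.5% = $16,323.63.
Line duty = $9,254.10 + $16,323.63 = $25,577.73.
Line 2 (50.44, Velena, 2,728 kg, $83,967.84):
Base rate for 50.44 is 28%.
Origin Velena qualifies under the Feneth–Velena agreement and 50.44 is covered: preferential rate 23.5% applies instead.
The additional-duty order on 50.44 targets Velar, not Velena; it does not apply.
Duty = $83,967.84 × 23.5% = $19,732.44.
Total = $25,577.73 + $19,732.44 = $45,310.17.

$45,310.17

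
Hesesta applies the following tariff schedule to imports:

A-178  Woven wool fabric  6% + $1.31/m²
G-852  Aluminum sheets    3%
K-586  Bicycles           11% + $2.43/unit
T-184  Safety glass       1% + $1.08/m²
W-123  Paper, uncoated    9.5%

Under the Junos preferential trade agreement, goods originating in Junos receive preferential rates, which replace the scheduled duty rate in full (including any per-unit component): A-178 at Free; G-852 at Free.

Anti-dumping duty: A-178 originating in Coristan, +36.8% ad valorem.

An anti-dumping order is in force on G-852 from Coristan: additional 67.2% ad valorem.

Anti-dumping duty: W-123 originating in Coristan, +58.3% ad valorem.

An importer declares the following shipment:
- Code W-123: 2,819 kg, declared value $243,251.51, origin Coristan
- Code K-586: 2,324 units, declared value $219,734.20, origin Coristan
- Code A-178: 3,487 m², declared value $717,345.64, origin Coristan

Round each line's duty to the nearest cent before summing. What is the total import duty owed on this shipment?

Line 1 (W-123, Coristan, 2,819 kg, $243,251.51):
Base rate for W-123 is 9.5%.
Additional duty on W-123 from Coristan: +58.3%. Applied ad valorem rate: 9.5% + 58.3% = 67.8%.
Duty = $243,251.51 × 67.8% = $164,924.52.
Line 2 (K-586, Coristan, 2,324 units, $219,734.20):
Base rate for K-586 is 11% + $2.43/unit.
Duty = $219,734.20 × 11% + 2,324 × $2.43 = $29,818.08.
Line 3 (A-178, Coristan, 3,487 m², $717,345.64):
Base rate for A-178 is 6% + $1.31/m².
A-178 has an FTA preferential rate, but origin Coristan is not Junos; base rate stands.
Additional duty on A-178 from Coristan: +36.8%. Applied ad valorem rate: 6% + 36.8% = 42.8%.
Duty = $717,345.64 × 42.8% + 3,487 × $1.31 = $311,591.90.
Total = $164,924.52 + $29,818.08 + $311,591.90 = $506,334.50.

$506,334.50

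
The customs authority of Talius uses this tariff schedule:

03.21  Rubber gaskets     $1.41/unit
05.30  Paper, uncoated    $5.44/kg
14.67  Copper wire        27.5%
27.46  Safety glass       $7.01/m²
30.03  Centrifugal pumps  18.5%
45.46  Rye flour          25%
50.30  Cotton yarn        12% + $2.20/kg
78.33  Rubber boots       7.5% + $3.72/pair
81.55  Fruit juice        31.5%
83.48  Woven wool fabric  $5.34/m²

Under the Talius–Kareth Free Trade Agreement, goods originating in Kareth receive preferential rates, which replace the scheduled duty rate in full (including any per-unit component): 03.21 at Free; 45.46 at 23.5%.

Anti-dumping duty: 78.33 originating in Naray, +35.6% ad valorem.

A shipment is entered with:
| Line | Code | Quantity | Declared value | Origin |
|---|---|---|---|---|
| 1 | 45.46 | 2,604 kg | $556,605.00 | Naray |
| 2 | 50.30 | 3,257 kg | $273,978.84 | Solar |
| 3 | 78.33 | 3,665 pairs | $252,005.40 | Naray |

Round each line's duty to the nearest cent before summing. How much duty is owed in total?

Line 1 (45.46, Naray, 2,604 kg, $556,605.00):
Base rate for 45.46 is 25%.
45.46 has an FTA preferential rate, but origin Naray is not Kareth; base rate stands.
Duty = $556,605.00 × 25% = $139,151.25.
Line 2 (50.30, Solar, 3,257 kg, $273,978.84):
Base rate for 50.30 is 12% + $2.20/kg.
Duty = $273,978.84 × 12% + 3,257 × $2.20 = $40,042.86.
Line 3 (78.33, Naray, 3,665 pairs, $252,005.40):
Base rate for 78.33 is 7.5% + $3.72/pair.
Additional duty on 78.33 from Naray: +35.6%. Applied ad valorem rate: 7.5% + 35.6% = 43.1%.
Duty = $252,005.40 × 43.1% + 3,665 × $3.72 = $122,248.13.
Total = $139,151.25 + $40,042.86 + $122,248.13 = $301,442.24.

$301,442.24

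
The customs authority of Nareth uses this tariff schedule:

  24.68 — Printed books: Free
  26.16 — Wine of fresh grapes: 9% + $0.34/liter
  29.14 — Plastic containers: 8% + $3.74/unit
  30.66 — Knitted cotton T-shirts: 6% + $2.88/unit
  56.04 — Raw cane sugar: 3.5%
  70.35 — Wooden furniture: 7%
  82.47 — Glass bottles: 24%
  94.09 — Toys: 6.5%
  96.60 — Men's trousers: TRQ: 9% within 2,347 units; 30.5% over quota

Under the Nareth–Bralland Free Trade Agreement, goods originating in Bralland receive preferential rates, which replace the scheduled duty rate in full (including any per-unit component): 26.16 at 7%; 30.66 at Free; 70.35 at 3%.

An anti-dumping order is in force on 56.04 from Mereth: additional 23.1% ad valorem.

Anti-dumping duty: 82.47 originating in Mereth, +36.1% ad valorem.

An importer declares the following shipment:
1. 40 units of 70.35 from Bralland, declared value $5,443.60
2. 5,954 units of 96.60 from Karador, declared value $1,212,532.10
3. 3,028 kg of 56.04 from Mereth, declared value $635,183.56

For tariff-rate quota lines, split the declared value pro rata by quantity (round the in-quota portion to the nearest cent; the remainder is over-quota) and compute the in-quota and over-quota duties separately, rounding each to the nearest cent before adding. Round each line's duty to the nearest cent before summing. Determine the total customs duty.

Line 1 (70.35, Bralland, 40 units, $5,443.60):
Base rate for 70.35 is 7%.
Origin Bralland qualifies under the Nareth–Bralland agreement and 70.35 is covered: preferential rate 3% applies instead.
Duty = $5,443.60 × 3% = $163.31.
Line 2 (96.60, Karador, 5,954 units, $1,212,532.10):
Code 96.60 is under a tariff-rate quota (threshold 2,347 units). In-quota: 2,347 units at 9%; over-quota: 3,607 units at 30.5%.
Pro-rata value split: in-quota = $1,212,532.10 × 2,347/5,954 = $477,966.55; over-quota = $1,212,532.10 − $477,966.55 = $734,565.55.
In-quota duty = $477,966.55 × 9% = $43,016.99. Over-quota duty = $734,565.55 × 30.5% = $224,042.49.
Line duty = $43,016.99 + $224,042.49 = $267,059.48.
Line 3 (56.04, Mereth, 3,028 kg, $635,183.56):
Base rate for 56.04 is 3.5%.
Additional duty on 56.04 from Mereth: +23.1%. Applied ad valorem rate: 3.5% + 23.1% = 26.6%.
Duty = $635,183.56 × 26.6% = $168,958.83.
Total = $163.31 + $267,059.48 + $168,958.83 = $436,181.62.

$436,181.62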